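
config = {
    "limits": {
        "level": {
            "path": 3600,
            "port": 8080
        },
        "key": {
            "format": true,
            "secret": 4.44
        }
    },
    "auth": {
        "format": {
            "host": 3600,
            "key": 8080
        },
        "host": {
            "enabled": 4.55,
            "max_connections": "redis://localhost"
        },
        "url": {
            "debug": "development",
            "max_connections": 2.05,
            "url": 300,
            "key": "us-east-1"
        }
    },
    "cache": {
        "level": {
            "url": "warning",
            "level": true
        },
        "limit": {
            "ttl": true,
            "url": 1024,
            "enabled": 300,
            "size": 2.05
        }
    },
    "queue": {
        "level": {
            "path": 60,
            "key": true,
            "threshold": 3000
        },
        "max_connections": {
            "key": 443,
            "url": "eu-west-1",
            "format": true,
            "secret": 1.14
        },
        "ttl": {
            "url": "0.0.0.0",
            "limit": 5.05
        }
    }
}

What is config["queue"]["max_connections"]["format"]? True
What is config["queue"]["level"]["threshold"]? 3000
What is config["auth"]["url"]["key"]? "us-east-1"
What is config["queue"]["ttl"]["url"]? "0.0.0.0"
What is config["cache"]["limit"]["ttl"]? True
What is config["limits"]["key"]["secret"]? 4.44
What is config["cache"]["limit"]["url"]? 1024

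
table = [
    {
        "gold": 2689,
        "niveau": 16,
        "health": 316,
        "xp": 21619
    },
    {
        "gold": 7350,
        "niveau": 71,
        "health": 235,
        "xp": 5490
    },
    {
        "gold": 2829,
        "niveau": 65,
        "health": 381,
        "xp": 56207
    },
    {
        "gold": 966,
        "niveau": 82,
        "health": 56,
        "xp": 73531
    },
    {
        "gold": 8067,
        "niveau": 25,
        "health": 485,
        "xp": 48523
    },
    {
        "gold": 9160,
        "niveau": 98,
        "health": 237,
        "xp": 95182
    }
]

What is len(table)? 6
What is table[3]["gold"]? 966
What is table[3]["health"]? 56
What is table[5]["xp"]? 95182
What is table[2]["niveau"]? 65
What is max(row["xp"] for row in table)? 95182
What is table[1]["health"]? 235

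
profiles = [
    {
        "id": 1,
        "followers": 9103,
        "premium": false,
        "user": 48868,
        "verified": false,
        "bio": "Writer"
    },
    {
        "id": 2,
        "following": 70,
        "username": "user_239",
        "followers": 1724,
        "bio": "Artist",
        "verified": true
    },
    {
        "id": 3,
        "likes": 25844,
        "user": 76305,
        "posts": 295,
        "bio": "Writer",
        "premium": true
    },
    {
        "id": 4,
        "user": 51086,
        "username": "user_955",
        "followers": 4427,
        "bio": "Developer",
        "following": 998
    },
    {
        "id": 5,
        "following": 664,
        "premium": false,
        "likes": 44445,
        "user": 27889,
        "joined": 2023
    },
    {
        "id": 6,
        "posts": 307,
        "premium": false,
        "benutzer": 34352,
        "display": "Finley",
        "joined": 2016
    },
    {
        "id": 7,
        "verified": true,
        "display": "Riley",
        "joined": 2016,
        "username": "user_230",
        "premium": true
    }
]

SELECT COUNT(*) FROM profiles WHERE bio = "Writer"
2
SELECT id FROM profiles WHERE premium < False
[]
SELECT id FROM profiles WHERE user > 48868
[3, 4]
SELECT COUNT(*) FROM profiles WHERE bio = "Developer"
1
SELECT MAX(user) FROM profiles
76305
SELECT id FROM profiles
[1, 2, 3, 4, 5, 6, 7]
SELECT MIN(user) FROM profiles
27889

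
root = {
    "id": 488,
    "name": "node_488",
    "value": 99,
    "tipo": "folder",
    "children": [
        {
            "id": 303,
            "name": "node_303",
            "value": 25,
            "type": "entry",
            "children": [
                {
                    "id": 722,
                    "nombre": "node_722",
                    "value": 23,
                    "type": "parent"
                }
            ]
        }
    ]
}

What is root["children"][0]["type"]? "entry"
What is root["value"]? 99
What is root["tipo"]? "folder"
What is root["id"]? 488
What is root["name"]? "node_488"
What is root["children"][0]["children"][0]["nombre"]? "node_722"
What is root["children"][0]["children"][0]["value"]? 23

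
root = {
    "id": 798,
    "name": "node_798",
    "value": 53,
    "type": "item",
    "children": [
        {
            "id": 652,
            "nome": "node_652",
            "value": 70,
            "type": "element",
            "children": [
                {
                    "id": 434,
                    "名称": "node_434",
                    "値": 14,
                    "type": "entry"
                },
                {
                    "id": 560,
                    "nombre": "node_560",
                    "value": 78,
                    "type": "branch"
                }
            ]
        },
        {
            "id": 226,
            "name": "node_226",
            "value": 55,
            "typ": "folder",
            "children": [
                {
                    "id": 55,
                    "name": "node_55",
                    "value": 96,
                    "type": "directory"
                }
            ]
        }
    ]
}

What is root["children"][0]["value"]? 70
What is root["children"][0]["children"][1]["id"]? 560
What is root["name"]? "node_798"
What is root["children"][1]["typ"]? "folder"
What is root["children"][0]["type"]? "element"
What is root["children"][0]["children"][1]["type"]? "branch"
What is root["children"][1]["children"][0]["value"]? 96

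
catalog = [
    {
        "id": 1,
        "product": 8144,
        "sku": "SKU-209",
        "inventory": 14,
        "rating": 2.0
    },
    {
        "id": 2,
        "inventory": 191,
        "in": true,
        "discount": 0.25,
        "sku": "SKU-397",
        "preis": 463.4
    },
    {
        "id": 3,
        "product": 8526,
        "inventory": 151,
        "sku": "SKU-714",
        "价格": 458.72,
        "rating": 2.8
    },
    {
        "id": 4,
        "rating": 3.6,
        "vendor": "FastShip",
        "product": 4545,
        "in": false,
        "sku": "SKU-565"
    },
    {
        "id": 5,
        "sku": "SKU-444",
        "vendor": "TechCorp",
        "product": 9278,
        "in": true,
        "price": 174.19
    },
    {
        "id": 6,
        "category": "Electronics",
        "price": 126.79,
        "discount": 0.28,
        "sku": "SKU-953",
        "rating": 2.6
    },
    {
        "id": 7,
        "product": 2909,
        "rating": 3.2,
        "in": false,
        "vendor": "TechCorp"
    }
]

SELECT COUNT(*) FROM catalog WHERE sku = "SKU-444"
1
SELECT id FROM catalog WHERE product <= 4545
[4, 7]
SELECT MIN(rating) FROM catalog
2.0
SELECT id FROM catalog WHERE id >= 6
[6, 7]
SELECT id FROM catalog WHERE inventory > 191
[]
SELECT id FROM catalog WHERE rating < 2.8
[1, 6]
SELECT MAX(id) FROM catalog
7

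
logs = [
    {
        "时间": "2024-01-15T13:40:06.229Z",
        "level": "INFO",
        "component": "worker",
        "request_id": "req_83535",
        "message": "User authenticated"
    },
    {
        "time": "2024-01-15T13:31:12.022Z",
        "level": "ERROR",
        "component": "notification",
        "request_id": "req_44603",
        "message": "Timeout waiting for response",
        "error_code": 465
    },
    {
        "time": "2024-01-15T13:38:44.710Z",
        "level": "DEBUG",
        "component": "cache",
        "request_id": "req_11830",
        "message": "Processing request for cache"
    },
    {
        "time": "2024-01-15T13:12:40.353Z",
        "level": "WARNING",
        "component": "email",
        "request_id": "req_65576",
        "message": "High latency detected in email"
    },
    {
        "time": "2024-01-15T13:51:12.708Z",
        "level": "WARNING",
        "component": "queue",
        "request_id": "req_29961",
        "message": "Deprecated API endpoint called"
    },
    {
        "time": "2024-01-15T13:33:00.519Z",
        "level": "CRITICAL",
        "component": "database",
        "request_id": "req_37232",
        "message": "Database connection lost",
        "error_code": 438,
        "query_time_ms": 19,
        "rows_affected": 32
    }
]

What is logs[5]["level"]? "CRITICAL"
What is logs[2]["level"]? "DEBUG"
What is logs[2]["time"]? "2024-01-15T13:38:44.710Z"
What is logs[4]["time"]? "2024-01-15T13:51:12.708Z"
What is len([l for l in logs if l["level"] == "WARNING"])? 2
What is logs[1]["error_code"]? 465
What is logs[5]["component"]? "database"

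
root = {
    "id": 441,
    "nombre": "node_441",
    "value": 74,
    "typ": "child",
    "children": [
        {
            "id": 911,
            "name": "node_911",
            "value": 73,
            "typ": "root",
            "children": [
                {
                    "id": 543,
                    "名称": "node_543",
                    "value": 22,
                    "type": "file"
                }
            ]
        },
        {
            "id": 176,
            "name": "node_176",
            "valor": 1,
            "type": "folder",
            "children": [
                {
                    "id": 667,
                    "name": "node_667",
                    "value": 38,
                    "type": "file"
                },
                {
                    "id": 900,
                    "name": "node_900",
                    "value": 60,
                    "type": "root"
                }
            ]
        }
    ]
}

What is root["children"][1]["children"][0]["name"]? "node_667"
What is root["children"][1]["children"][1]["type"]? "root"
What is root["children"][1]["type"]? "folder"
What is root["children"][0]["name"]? "node_911"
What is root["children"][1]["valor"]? 1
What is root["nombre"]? "node_441"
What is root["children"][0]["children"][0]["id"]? 543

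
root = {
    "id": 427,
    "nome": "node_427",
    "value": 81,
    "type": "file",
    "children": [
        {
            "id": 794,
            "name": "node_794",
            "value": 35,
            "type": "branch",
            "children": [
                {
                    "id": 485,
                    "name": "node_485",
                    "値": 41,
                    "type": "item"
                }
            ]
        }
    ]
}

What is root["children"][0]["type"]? "branch"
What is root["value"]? 81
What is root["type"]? "file"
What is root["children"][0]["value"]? 35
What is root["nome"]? "node_427"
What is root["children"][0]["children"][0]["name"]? "node_485"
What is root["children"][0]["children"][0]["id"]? 485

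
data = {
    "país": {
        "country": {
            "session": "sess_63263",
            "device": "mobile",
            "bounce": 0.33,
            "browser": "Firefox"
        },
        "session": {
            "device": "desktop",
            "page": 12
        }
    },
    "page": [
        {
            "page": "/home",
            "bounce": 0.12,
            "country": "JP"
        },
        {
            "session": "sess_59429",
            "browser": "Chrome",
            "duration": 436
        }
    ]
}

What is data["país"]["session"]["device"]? "desktop"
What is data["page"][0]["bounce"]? 0.12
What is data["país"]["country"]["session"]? "sess_63263"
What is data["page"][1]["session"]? "sess_59429"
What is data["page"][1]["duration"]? 436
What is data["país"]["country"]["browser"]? "Firefox"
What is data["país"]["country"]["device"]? "mobile"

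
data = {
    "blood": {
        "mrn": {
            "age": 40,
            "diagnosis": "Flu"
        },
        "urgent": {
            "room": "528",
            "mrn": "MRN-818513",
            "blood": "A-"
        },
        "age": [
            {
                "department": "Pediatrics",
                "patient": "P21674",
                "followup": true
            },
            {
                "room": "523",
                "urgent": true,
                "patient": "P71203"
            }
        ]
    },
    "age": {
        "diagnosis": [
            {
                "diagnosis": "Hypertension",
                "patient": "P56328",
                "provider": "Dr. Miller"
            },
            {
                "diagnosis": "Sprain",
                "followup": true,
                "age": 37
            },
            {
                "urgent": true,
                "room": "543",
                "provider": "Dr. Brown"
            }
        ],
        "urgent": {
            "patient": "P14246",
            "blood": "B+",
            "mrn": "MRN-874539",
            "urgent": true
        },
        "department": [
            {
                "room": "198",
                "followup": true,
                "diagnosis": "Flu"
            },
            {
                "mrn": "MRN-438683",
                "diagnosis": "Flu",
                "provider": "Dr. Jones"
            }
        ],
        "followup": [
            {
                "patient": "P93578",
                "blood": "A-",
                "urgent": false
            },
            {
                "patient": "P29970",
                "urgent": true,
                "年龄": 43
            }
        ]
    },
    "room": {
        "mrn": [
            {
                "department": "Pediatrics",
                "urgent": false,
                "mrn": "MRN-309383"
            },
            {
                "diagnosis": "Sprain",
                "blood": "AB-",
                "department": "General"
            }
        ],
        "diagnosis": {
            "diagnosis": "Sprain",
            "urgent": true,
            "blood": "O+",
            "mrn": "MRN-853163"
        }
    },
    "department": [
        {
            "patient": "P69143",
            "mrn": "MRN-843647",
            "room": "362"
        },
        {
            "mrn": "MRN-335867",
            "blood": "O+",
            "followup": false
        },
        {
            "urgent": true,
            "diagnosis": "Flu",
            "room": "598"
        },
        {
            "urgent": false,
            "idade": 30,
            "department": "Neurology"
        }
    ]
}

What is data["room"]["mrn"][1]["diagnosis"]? "Sprain"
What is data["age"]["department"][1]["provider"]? "Dr. Jones"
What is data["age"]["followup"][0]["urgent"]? False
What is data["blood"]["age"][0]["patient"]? "P21674"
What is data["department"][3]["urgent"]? False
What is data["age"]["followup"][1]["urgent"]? True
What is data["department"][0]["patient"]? "P69143"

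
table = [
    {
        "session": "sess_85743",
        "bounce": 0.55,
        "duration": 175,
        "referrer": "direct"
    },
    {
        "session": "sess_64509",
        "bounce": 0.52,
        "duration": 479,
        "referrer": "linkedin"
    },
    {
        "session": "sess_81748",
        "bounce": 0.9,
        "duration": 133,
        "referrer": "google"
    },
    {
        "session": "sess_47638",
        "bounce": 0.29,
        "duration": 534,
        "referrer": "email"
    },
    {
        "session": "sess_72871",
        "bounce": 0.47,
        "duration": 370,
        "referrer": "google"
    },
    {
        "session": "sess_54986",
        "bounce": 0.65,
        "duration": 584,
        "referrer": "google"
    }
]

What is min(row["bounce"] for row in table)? 0.29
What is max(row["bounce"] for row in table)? 0.9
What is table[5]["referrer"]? "google"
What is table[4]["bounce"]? 0.47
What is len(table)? 6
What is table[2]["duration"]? 133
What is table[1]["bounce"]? 0.52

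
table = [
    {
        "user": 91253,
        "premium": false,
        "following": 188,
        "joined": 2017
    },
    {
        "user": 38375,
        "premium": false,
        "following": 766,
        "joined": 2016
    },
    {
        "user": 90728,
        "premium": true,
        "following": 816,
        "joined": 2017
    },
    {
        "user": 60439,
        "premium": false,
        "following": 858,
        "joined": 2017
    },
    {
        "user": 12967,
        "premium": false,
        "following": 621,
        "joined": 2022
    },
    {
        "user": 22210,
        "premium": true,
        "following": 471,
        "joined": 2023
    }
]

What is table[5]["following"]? 471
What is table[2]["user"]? 90728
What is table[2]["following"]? 816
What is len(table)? 6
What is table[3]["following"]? 858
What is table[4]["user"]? 12967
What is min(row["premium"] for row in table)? False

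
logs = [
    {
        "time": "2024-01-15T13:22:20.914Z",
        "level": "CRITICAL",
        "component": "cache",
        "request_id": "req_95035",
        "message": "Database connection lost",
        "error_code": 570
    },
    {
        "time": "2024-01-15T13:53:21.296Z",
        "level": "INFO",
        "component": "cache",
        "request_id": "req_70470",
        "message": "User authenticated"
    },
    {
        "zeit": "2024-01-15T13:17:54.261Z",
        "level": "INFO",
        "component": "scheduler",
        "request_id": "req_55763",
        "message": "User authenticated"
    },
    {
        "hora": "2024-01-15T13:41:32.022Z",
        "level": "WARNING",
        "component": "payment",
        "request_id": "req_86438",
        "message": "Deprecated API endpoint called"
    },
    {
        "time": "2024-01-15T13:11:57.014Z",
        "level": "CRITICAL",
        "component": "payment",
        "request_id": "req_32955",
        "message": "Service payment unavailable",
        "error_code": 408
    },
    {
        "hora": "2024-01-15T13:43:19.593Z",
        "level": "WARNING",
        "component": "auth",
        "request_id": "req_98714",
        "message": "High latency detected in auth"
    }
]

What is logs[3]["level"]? "WARNING"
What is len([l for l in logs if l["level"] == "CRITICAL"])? 2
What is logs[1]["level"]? "INFO"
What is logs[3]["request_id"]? "req_86438"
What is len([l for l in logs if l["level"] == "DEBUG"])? 0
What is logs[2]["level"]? "INFO"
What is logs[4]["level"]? "CRITICAL"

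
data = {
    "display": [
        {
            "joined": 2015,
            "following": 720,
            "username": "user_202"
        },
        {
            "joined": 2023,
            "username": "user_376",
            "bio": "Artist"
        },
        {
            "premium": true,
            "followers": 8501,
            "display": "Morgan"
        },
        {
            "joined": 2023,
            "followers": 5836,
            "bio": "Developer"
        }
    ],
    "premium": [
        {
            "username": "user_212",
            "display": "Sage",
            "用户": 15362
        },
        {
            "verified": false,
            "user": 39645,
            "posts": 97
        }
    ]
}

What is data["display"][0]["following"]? 720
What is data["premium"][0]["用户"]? 15362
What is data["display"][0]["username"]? "user_202"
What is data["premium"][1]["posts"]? 97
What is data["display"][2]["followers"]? 8501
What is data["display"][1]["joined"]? 2023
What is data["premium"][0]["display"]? "Sage"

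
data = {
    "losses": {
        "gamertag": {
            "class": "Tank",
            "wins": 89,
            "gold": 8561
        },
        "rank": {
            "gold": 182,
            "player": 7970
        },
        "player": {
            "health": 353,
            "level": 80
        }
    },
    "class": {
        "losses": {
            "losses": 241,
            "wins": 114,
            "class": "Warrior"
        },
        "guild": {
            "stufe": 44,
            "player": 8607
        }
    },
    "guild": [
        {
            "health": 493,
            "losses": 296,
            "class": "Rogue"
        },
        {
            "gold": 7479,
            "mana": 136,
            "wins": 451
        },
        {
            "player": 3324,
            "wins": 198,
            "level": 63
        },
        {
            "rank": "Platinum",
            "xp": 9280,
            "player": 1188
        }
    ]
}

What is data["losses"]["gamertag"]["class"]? "Tank"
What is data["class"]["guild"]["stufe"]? 44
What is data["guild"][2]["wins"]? 198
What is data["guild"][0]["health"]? 493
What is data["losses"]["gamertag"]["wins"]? 89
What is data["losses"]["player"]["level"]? 80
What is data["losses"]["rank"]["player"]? 7970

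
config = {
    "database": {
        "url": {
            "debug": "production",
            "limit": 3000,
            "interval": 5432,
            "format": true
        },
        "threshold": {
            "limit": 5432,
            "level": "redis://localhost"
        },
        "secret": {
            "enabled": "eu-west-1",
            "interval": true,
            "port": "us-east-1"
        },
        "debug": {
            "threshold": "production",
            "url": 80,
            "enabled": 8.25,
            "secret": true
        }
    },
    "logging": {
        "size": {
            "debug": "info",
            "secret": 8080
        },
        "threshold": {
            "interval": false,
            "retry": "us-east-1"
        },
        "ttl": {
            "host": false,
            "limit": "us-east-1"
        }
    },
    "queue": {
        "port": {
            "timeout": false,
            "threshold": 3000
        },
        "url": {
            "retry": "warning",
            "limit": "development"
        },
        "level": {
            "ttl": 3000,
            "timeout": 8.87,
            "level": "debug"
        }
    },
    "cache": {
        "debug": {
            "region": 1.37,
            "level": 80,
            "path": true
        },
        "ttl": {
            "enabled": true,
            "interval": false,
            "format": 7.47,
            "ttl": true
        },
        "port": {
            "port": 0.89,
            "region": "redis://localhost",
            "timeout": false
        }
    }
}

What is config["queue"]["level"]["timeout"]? 8.87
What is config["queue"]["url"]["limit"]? "development"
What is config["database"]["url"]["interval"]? 5432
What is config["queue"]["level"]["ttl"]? 3000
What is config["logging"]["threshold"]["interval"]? False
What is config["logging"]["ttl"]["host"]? False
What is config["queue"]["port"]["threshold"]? 3000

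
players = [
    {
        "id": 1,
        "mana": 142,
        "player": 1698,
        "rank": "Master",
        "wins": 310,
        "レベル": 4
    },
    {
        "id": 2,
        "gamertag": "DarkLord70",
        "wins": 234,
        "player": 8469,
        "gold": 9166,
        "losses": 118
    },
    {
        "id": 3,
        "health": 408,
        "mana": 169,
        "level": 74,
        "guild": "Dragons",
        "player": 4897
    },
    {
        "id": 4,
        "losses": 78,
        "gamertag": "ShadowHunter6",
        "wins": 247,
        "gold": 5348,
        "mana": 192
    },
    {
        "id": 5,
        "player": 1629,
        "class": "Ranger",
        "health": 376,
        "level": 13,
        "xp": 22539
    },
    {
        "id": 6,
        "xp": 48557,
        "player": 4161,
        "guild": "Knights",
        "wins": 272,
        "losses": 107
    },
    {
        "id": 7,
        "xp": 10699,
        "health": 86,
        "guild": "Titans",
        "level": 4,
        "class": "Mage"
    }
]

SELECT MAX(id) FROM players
7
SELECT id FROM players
[1, 2, 3, 4, 5, 6, 7]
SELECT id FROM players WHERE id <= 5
[1, 2, 3, 4, 5]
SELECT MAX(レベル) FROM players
4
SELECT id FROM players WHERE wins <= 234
[2]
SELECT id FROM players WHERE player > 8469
[]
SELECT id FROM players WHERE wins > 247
[1, 6]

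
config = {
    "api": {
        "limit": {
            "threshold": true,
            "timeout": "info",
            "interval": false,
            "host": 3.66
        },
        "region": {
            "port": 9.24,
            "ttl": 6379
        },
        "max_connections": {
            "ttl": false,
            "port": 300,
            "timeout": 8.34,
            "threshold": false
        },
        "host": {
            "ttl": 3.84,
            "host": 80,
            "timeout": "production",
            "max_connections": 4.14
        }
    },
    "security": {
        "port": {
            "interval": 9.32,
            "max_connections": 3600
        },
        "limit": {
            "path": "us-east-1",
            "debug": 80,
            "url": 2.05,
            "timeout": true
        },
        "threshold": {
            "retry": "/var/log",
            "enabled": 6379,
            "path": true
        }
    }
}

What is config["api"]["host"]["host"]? 80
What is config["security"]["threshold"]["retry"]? "/var/log"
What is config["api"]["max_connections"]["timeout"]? 8.34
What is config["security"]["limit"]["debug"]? 80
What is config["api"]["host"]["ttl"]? 3.84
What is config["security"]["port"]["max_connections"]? 3600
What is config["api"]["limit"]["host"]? 3.66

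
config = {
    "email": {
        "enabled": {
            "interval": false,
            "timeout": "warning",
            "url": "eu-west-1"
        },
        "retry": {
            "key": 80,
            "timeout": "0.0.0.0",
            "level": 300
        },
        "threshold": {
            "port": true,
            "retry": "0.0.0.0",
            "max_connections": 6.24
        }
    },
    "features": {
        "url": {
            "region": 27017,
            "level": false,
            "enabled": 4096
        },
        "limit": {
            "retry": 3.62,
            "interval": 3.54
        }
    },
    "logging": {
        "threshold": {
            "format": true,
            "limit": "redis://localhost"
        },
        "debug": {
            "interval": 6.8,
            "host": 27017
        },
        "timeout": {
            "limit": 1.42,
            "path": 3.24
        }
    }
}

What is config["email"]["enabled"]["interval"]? False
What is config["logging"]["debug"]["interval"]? 6.8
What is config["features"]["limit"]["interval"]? 3.54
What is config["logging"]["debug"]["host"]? 27017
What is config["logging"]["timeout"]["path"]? 3.24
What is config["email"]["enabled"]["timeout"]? "warning"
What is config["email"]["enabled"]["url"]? "eu-west-1"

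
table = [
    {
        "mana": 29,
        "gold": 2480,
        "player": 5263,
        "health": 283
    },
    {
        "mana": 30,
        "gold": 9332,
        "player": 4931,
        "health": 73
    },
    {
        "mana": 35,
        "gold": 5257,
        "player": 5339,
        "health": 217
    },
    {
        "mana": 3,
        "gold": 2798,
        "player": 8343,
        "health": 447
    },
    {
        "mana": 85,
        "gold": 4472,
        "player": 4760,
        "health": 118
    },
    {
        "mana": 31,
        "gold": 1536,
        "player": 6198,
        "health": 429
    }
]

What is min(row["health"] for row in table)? 73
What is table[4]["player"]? 4760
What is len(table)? 6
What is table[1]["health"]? 73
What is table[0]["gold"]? 2480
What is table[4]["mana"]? 85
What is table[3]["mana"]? 3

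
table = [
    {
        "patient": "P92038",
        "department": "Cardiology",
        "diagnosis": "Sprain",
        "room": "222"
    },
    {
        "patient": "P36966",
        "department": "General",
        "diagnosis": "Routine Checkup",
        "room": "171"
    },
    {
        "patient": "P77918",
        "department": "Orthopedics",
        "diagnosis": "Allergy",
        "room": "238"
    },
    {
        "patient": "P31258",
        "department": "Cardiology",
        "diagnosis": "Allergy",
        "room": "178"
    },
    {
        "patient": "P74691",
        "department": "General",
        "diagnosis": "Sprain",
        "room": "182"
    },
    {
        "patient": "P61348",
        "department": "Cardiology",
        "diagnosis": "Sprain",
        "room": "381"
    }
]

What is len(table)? 6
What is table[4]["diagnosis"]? "Sprain"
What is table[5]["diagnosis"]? "Sprain"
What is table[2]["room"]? "238"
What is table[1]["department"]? "General"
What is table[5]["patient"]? "P61348"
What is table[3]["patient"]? "P31258"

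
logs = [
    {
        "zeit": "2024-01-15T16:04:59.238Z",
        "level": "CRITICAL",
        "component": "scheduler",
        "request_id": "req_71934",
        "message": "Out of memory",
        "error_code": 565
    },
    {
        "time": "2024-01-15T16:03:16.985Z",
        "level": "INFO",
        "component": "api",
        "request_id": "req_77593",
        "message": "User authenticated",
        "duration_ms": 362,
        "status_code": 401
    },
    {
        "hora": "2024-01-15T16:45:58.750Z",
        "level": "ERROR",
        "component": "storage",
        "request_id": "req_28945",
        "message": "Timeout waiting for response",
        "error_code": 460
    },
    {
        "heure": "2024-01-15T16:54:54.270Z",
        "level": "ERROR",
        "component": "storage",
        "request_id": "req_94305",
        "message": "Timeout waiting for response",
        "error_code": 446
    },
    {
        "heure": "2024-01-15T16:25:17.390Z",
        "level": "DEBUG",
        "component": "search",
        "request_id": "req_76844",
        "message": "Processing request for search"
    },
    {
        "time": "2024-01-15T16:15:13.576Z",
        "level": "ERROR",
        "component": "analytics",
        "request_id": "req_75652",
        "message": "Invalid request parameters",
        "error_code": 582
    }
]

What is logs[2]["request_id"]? "req_28945"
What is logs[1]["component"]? "api"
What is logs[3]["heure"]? "2024-01-15T16:54:54.270Z"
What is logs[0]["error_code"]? 565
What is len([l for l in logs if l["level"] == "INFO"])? 1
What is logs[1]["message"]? "User authenticated"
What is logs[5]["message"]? "Invalid request parameters"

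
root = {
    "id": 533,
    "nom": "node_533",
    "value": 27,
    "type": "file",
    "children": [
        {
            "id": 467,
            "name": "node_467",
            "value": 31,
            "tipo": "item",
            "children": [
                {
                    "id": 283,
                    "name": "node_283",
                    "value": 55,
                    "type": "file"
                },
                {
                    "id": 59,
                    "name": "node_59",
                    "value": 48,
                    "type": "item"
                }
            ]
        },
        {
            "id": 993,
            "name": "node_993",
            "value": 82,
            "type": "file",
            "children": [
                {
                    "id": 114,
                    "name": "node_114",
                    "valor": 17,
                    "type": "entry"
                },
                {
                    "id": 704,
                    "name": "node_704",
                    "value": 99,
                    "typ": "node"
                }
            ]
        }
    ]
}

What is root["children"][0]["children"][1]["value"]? 48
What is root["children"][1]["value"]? 82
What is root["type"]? "file"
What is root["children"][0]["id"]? 467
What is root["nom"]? "node_533"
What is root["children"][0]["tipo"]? "item"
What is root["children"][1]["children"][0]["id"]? 114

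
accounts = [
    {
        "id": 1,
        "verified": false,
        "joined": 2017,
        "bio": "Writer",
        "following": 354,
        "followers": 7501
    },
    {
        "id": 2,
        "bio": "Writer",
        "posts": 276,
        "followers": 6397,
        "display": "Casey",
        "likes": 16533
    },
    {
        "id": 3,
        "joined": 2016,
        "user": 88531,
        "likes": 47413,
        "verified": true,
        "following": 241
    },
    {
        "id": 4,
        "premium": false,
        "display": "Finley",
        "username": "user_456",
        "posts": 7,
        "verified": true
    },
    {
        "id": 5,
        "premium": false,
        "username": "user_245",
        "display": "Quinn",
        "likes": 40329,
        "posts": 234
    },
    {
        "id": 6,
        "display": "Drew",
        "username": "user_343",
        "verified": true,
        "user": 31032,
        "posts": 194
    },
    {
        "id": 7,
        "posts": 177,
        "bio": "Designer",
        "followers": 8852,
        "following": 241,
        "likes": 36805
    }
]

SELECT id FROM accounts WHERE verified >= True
[3, 4, 6]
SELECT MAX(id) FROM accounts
7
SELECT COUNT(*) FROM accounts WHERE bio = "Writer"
2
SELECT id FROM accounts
[1, 2, 3, 4, 5, 6, 7]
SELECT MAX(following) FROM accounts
354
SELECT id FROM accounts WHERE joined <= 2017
[1, 3]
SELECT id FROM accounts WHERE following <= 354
[1, 3, 7]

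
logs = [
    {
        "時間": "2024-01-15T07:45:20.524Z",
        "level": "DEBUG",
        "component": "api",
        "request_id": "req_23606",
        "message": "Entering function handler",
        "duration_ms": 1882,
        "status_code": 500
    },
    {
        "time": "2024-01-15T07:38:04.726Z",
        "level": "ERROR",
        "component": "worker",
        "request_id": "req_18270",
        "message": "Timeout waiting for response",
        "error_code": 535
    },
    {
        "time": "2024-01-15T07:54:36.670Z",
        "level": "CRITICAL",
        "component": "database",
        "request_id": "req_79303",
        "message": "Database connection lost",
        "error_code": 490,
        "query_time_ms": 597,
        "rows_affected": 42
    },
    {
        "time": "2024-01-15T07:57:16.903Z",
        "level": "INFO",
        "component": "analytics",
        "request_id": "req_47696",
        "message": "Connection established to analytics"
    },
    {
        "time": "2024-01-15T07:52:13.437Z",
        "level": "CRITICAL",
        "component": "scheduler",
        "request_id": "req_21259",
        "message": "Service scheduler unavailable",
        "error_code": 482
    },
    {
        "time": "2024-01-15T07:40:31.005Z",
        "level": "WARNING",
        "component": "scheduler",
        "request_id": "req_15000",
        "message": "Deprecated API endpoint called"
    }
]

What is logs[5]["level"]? "WARNING"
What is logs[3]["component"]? "analytics"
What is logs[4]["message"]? "Service scheduler unavailable"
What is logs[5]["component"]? "scheduler"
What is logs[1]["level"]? "ERROR"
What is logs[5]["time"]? "2024-01-15T07:40:31.005Z"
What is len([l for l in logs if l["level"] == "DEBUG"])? 1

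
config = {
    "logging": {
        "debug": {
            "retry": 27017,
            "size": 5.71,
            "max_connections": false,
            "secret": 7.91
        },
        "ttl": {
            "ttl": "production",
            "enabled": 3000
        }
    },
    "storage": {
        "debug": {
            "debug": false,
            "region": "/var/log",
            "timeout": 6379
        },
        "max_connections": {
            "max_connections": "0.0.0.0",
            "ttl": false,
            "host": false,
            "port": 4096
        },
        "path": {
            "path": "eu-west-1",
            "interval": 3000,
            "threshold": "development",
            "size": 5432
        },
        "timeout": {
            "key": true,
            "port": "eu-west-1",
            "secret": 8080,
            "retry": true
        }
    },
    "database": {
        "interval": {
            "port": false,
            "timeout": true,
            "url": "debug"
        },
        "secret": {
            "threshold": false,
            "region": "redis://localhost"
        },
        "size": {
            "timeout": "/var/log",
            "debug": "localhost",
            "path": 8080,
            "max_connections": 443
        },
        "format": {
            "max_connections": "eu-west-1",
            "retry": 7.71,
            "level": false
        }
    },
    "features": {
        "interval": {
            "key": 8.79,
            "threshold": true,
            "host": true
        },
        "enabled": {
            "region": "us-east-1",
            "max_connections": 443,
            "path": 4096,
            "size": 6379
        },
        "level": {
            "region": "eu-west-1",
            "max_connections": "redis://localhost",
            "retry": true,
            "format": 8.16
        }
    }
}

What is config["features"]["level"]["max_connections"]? "redis://localhost"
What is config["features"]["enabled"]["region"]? "us-east-1"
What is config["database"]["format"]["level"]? False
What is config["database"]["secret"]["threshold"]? False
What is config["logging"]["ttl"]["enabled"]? 3000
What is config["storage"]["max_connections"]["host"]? False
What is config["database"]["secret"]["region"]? "redis://localhost"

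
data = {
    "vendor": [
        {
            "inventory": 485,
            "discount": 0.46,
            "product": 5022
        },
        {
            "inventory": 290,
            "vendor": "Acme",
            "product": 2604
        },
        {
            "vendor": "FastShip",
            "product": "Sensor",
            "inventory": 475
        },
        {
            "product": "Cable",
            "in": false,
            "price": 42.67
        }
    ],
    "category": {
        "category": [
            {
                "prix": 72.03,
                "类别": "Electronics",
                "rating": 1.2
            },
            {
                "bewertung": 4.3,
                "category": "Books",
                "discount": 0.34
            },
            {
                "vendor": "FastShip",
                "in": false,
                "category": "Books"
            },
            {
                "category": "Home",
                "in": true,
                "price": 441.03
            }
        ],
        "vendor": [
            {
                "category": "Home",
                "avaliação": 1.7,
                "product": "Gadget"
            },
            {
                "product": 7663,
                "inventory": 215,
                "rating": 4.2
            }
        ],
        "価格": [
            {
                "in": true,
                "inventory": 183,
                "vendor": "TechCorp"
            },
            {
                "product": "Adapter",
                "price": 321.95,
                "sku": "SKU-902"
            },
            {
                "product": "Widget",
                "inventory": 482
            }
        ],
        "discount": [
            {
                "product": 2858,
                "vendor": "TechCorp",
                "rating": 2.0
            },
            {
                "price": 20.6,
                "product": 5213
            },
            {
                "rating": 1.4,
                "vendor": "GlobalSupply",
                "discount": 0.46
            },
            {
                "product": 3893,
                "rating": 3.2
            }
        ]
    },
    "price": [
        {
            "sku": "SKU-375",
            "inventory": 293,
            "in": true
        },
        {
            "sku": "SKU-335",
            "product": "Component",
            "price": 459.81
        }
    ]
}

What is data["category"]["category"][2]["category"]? "Books"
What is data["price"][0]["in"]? True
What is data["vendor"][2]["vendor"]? "FastShip"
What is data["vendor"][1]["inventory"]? 290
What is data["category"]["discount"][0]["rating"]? 2.0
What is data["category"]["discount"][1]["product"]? 5213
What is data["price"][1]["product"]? "Component"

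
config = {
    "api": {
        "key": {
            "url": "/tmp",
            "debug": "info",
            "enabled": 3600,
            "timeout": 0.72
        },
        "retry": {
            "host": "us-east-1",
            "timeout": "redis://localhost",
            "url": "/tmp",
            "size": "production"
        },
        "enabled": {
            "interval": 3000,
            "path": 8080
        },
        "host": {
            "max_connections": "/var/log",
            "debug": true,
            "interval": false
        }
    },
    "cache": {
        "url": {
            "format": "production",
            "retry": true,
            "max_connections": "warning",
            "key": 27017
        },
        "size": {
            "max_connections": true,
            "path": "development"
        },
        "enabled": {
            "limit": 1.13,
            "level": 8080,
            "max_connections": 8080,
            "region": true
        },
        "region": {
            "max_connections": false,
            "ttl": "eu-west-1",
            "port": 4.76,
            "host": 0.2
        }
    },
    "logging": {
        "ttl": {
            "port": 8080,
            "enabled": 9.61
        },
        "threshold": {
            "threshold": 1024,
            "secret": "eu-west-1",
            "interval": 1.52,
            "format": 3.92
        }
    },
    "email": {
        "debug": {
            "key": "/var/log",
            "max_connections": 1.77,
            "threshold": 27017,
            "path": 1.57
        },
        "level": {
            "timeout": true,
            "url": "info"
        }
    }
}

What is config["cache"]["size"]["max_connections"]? True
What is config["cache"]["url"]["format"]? "production"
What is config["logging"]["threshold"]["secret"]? "eu-west-1"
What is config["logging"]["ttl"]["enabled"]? 9.61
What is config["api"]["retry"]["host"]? "us-east-1"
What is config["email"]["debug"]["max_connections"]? 1.77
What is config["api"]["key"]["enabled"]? 3600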